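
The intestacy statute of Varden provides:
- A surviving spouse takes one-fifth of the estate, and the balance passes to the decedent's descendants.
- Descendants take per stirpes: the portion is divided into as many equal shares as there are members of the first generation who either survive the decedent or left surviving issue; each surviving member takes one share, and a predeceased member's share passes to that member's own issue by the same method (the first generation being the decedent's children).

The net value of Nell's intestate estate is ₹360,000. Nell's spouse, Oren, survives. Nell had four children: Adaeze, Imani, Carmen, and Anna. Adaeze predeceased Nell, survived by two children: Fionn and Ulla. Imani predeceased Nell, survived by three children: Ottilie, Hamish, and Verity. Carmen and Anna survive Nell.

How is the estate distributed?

Oren: ₹72,000; Fionn: ₹36,000; Ulla: ₹36,000; Ottilie: ₹24,000; Hamish: ₹24,000; Verity: ₹24,000; Carmen: ₹72,000; Anna: ₹72,000

Oren takes one-fifth of ₹360,000 = ₹72,000. The remaining ₹288,000 passes to the descendants.
The descendants' portion (₹288,000) is divided into 4 shares of ₹72,000: Carmen and Anna each take ₹72,000; Adaeze's ₹72,000 share passes to Adaeze's issue; Imani's ₹72,000 share passes to Imani's issue.
Adaeze's share (₹72,000) is divided into 2 shares of ₹36,000: Fionn and Ulla each take ₹36,000.
Imani's share (₹72,000) is divided into 3 shares of ₹24,000: Ottilie, Hamish, and Verity each take ₹24,000.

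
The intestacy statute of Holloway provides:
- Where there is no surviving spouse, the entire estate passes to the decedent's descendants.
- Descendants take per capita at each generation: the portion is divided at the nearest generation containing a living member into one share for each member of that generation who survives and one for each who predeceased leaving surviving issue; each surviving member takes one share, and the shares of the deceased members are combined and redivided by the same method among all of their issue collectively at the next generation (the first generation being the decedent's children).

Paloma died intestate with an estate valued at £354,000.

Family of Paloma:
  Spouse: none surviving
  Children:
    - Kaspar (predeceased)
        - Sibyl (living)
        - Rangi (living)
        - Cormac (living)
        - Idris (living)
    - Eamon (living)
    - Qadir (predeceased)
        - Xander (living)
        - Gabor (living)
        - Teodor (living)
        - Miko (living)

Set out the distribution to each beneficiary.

The entire £354,000 passes to the descendants.
That amount (£354,000) is divided at the children's generation into 3 shares of £118,000. Eamon takes £118,000. The 2 shares of the deceased (Kaspar and Qadir) are combined into a pool of £236,000.
That pool (£236,000) is divided at the grandchildren's generation equally among Sibyl, Rangi, Cormac, Idris, Xander, Gabor, Teodor, and Miko: £29,500 each.

Sibyl: £29,500; Rangi: £29,500; Cormac: £29,500; Idris: £29,500; Eamon: £118,000; Xander: £29,500; Gabor: £29,500; Teodor: £29,500; Miko: £29,500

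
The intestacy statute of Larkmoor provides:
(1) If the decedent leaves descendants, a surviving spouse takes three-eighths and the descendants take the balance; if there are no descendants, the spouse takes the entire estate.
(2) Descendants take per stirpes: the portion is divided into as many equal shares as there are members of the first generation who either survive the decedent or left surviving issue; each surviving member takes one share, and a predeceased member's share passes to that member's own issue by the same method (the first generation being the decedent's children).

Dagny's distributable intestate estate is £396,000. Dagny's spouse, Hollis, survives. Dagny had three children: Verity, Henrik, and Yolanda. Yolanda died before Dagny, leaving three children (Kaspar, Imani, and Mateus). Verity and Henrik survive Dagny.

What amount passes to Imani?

Hollis takes three-eighths of £396,000 = £148,500. The remaining £247,500 passes to the descendants.
The descendants' portion (£247,500) is divided into 3 shares of £82,500: Verity and Henrik each take £82,500; Yolanda's £82,500 share passes to Yolanda's issue.
Yolanda's share (£82,500) is divided into 3 shares of £27,500: Kaspar, Imani, and Mateus each take £27,500.

Imani receives £27,500.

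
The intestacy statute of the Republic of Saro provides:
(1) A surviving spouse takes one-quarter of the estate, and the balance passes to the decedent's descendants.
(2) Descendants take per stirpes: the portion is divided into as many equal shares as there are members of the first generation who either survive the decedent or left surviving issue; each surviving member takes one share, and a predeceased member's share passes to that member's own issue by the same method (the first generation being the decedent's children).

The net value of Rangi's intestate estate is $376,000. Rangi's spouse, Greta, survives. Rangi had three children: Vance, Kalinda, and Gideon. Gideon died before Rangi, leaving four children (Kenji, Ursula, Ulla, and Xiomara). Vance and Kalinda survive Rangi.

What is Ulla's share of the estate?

Greta takes one-quarter of $376,000 = $94,000. The remaining $282,000 passes to the descendants.
The descendants' portion ($282,000) is divided into 3 shares of $94,000: Vance and Kalinda each take $94,000; Gideon's $94,000 share passes to Gideon's issue.
Gideon's share ($94,000) is divided into 4 shares of $23,500: Kenji, Ursula, Ulla, and Xiomara each take $23,500.

Ulla receives $23,500.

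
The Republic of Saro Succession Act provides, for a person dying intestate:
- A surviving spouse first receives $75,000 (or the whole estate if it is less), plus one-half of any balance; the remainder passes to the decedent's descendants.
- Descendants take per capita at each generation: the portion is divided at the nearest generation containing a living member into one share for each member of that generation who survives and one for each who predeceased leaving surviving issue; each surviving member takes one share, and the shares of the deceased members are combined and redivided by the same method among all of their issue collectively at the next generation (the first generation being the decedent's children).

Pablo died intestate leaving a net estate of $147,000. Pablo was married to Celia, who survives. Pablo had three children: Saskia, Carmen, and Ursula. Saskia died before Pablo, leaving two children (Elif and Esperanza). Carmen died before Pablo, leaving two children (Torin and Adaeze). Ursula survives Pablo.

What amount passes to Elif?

Celia first takes $75,000, leaving a balance of $72,000. Celia then takes one-half of the balance ($36,000), for a total of $111,000. The remaining $36,000 passes to the descendants.
The descendants' portion ($36,000) is divided at the children's generation into 3 shares of $12,000. Ursula takes $12,000. The 2 shares of the deceased (Saskia and Carmen) are combined into a pool of $24,000.
That pool ($24,000) is divided at the grandchildren's generation equally among Elif, Esperanza, Torin, and Adaeze: $6,000 each.

Elif receives $6,000.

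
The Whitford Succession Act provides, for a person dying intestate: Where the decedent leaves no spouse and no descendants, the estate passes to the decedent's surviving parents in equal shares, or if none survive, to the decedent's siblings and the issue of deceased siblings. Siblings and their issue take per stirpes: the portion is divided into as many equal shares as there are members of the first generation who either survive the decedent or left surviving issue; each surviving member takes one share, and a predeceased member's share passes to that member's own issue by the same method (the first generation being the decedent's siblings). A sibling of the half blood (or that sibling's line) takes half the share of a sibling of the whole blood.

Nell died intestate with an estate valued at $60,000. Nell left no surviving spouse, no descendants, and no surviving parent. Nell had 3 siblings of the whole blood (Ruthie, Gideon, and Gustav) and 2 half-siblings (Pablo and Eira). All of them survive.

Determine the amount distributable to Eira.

Eira receives $7,500.

The entire $60,000 passes to the siblings and their issue.
Counting each half-blood sibling's line as half a unit, there are 4 units in $60,000, so one unit is $15,000. Whole-blood lines (Ruthie, Gideon, and Gustav) take $15,000 each; half-blood lines (Pablo and Eira) take $7,500 each.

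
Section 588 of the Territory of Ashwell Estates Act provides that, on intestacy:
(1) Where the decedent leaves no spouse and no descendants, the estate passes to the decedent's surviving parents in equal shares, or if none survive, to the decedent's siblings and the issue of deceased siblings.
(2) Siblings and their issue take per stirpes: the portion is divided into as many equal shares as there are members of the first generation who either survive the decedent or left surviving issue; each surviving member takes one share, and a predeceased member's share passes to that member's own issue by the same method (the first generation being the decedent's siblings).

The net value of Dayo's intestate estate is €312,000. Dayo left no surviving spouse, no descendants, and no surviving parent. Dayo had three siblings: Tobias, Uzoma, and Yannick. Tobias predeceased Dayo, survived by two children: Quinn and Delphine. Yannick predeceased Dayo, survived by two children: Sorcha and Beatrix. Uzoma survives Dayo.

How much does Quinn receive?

Quinn receives €52,000.

The entire €312,000 passes to the siblings and their issue.
That amount (€312,000) is divided into 3 shares of €104,000: Uzoma takes €104,000; Tobias's €104,000 share passes to Tobias's issue; Yannick's €104,000 share passes to Yannick's issue.
Tobias's share (€104,000) is divided into 2 shares of €52,000: Quinn and Delphine each take €52,000.
Yannick's share (€104,000) is divided into 2 shares of €52,000: Sorcha and Beatrix each take €52,000.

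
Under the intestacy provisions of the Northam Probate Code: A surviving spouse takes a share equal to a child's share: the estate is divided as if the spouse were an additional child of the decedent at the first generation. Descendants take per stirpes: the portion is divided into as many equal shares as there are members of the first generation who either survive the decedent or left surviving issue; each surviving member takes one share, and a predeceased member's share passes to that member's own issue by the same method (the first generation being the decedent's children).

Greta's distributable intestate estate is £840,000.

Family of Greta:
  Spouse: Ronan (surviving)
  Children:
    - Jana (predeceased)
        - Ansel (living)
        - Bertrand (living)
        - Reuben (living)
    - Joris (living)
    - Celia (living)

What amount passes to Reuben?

Reuben receives £70,000.

The spouse counts as an additional share at the children's level, so there are 4 primary shares of £210,000. Ronan takes one such share (£210,000).
The children's combined portion (£630,000) is divided into 3 shares of £210,000: Joris and Celia each take £210,000; Jana's £210,000 share passes to Jana's issue.
Jana's share (£210,000) is divided into 3 shares of £70,000: Ansel, Bertrand, and Reuben each take £70,000.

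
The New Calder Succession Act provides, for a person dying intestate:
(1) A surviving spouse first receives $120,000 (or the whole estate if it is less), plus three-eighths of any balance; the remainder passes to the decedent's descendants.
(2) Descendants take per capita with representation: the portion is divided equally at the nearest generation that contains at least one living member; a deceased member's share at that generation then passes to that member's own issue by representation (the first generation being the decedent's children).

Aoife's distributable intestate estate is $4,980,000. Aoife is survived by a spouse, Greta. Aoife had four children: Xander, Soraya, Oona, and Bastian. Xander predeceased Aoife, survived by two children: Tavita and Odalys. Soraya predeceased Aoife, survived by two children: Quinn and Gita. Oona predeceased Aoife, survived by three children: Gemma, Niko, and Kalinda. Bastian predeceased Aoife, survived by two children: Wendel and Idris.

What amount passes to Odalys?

Greta first takes $120,000, leaving a balance of $4,860,000. Greta then takes three-eighths of the balance ($1,822,500), for a total of $1,942,500. The remaining $3,037,500 passes to the descendants.
No child survives, so the initial division is made at the grandchildren's generation.
The descendants' portion ($3,037,500) is divided into 9 shares of $337,500: Tavita, Odalys, Quinn, Gita, Gemma, Niko, Kalinda, Wendel, and Idris each take $337,500.

Odalys receives $337,500.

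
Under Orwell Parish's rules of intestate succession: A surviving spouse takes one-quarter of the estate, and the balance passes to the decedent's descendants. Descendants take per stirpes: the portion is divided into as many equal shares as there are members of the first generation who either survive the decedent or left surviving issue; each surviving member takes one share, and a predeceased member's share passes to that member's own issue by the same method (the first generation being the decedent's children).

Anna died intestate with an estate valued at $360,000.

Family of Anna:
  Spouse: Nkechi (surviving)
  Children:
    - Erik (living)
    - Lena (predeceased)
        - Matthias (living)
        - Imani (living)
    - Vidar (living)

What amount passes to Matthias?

Matthias receives $45,000.

Nkechi takes one-quarter of $360,000 = $90,000. The remaining $270,000 passes to the descendants.
The descendants' portion ($270,000) is divided into 3 shares of $90,000: Erik and Vidar each take $90,000; Lena's $90,000 share passes to Lena's issue.
Lena's share ($90,000) is divided into 2 shares of $45,000: Matthias and Imani each take $45,000.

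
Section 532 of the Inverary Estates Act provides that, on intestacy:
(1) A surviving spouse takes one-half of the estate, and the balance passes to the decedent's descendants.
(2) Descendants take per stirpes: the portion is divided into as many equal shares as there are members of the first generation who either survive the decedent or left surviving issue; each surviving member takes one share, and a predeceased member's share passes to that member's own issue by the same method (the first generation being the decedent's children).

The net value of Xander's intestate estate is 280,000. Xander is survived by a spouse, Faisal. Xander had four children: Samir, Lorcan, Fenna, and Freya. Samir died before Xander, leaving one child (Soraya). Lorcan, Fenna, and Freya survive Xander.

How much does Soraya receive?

Soraya receives 35,000.

Faisal takes one-half of 280,000 = 140,000. The remaining 140,000 passes to the descendants.
The descendants' portion (140,000) is divided into 4 shares of 35,000: Lorcan, Fenna, and Freya each take 35,000; Samir's 35,000 share passes to Samir's issue.
Samir's share (35,000) passes entirely to Soraya.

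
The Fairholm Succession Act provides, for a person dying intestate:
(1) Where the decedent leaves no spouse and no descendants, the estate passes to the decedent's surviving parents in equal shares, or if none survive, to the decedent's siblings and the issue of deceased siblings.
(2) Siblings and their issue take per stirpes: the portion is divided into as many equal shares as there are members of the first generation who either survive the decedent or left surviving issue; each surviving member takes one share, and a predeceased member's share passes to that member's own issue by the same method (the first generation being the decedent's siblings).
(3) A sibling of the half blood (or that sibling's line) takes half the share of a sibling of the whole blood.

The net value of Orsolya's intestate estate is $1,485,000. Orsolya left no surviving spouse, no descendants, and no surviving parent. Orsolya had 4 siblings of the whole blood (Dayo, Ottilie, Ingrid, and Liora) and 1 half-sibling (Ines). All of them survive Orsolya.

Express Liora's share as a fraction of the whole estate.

Liora receives 2/9 of the estate.

The entire $1,485,000 passes to the siblings and their issue.
Counting each half-blood sibling's line as half a unit, there are 9/2 units in $1,485,000, so one unit is $330,000. Whole-blood lines (Dayo, Ottilie, Ingrid, and Liora) take $330,000 each; half-blood lines (Ines) take $165,000 each.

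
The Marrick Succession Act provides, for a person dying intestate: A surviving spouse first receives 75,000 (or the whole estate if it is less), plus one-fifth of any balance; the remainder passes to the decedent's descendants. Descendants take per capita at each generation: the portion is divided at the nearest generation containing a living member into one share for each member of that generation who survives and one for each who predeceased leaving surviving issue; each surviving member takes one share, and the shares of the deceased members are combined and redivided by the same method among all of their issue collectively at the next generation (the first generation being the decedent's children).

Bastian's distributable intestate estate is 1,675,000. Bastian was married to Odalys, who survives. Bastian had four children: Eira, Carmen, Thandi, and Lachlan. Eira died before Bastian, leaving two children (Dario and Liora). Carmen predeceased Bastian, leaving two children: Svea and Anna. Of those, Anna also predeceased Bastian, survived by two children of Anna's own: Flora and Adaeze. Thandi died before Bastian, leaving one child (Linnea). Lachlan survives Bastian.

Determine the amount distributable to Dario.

Dario receives 192,000.

Odalys first takes 75,000, leaving a balance of 1,600,000. Odalys then takes one-fifth of the balance (320,000), for a total of 395,000. The remaining 1,280,000 passes to the descendants.
The descendants' portion (1,280,000) is divided at the children's generation into 4 shares of 320,000. Lachlan takes 320,000. The 3 shares of the deceased (Eira, Carmen, and Thandi) are combined into a pool of 960,000.
That pool (960,000) is divided at the grandchildren's generation into 5 shares of 192,000. Dario, Liora, Svea, and Linnea each take 192,000. The remaining share for the deceased Anna (192,000) is carried to the next generation.
That pool (192,000) is divided at the great-grandchildren's generation equally among Flora and Adaeze: 96,000 each.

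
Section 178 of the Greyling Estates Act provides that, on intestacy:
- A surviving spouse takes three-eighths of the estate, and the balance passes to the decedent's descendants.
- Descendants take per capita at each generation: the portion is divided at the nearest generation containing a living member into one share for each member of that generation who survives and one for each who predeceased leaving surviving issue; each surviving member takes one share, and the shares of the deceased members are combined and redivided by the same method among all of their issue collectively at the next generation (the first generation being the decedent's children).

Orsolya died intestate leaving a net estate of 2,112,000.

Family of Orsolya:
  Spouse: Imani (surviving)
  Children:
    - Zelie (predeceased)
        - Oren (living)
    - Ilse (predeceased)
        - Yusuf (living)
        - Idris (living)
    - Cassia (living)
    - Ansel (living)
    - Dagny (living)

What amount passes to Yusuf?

Imani takes three-eighths of 2,112,000 = 792,000. The remaining 1,320,000 passes to the descendants.
The descendants' portion (1,320,000) is divided at the children's generation into 5 shares of 264,000. Cassia, Ansel, and Dagny each take 264,000. The 2 shares of the deceased (Zelie and Ilse) are combined into a pool of 528,000.
That pool (528,000) is divided at the grandchildren's generation equally among Oren, Yusuf, and Idris: 176,000 each.

Yusuf receives 176,000.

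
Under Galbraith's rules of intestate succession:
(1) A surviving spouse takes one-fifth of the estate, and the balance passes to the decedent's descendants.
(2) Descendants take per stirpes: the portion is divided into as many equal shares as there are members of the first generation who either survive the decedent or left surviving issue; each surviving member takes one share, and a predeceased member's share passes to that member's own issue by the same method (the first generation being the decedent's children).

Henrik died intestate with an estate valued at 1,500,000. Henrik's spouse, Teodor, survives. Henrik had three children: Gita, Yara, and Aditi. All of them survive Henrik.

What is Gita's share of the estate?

Teodor takes one-fifth of 1,500,000 = 300,000. The remaining 1,200,000 passes to the descendants.
The descendants' portion (1,200,000) is divided into 3 shares of 400,000: Gita, Yara, and Aditi each take 400,000.

Gita receives 400,000.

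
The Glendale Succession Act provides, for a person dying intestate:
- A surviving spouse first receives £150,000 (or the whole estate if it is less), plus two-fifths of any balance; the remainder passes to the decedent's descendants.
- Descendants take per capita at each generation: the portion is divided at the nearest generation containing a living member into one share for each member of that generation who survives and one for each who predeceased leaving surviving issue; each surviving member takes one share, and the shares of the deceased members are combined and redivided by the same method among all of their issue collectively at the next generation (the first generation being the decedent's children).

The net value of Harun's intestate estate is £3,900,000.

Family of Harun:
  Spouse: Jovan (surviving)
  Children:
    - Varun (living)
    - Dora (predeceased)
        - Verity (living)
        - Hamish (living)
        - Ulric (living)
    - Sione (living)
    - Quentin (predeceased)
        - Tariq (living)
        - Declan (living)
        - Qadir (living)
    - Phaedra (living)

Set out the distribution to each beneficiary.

Jovan first takes £150,000, leaving a balance of £3,750,000. Jovan then takes two-fifths of the balance (£1,500,000), for a total of £1,650,000. The remaining £2,250,000 passes to the descendants.
The descendants' portion (£2,250,000) is divided at the children's generation into 5 shares of £450,000. Varun, Sione, and Phaedra each take £450,000. The 2 shares of the deceased (Dora and Quentin) are combined into a pool of £900,000.
That pool (£900,000) is divided at the grandchildren's generation equally among Verity, Hamish, Ulric, Tariq, Declan, and Qadir: £150,000 each.

Jovan: £1,650,000; Varun: £450,000; Verity: £150,000; Hamish: £150,000; Ulric: £150,000; Sione: £450,000; Tariq: £150,000; Declan: £150,000; Qadir: £150,000; Phaedra: £450,000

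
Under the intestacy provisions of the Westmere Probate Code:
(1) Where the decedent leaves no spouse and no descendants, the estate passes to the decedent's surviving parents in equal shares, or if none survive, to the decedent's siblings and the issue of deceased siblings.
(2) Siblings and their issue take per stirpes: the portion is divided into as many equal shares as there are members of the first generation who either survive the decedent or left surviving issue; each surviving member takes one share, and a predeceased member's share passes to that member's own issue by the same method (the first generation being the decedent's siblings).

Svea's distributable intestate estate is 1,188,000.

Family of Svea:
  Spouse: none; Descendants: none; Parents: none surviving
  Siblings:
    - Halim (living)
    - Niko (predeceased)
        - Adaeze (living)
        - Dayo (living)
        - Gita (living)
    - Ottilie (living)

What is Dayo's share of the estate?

The entire 1,188,000 passes to the siblings and their issue.
That amount (1,188,000) is divided into 3 shares of 396,000: Halim and Ottilie each take 396,000; Niko's 396,000 share passes to Niko's issue.
Niko's share (396,000) is divided into 3 shares of 132,000: Adaeze, Dayo, and Gita each take 132,000.

Dayo receives 132,000.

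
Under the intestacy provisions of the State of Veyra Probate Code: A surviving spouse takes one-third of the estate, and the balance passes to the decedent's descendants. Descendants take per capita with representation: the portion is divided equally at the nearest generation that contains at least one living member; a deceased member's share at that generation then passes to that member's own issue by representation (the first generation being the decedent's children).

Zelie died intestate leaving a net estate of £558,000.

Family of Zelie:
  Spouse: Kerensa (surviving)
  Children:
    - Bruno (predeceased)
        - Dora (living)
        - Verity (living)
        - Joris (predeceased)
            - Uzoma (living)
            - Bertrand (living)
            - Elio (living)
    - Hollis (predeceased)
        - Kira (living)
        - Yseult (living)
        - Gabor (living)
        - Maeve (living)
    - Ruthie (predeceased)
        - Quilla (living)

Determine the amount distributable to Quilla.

Kerensa takes one-third of £558,000 = £186,000. The remaining £372,000 passes to the descendants.
No child survives, so the initial division is made at the grandchildren's generation.
The descendants' portion (£372,000) is divided into 8 shares of £46,500: Dora, Verity, Kira, Yseult, Gabor, Maeve, and Quilla each take £46,500; Joris's £46,500 share passes to Joris's issue.
Joris's share (£46,500) is divided into 3 shares of £15,500: Uzoma, Bertrand, and Elio each take £15,500.

Quilla receives £46,500.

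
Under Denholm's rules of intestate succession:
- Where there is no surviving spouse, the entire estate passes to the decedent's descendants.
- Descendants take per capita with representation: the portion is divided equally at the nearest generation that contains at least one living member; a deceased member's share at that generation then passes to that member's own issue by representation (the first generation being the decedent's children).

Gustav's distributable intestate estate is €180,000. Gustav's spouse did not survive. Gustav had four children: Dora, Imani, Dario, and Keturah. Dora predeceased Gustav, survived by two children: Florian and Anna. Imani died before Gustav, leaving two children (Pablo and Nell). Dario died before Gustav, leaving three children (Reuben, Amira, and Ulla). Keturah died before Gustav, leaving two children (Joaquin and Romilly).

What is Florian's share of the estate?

The entire €180,000 passes to the descendants.
No child survives, so the initial division is made at the grandchildren's generation.
That amount (€180,000) is divided into 9 shares of €20,000: Florian, Anna, Pablo, Nell, Reuben, Amira, Ulla, Joaquin, and Romilly each take €20,000.

Florian receives €20,000.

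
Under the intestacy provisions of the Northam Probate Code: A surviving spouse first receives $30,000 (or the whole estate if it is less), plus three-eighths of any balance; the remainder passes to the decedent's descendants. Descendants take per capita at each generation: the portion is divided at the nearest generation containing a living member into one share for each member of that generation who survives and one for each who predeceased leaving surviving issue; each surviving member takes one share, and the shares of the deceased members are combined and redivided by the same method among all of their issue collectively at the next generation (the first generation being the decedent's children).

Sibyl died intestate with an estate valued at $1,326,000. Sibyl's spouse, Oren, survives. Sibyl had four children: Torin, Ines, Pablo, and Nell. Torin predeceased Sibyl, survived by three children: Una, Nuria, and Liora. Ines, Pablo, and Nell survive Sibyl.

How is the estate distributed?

Oren: $516,000; Una: $67,500; Nuria: $67,500; Liora: $67,500; Ines: $202,500; Pablo: $202,500; Nell: $202,500

Oren first takes $30,000, leaving a balance of $1,296,000. Oren then takes three-eighths of the balance ($486,000), for a total of $516,000. The remaining $810,000 passes to the descendants.
The descendants' portion ($810,000) is divided at the children's generation into 4 shares of $202,500. Ines, Pablo, and Nell each take $202,500. The remaining share for the deceased Torin ($202,500) is carried to the next generation.
That pool ($202,500) is divided at the grandchildren's generation equally among Una, Nuria, and Liora: $67,500 each.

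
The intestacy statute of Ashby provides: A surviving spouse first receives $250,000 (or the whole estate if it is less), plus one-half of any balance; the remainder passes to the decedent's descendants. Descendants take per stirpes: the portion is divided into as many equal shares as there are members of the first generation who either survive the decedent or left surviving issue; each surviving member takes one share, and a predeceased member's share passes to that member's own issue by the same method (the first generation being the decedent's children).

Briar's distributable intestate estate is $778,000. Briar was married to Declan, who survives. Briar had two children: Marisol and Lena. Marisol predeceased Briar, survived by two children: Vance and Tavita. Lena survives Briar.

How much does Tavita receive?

Tavita receives $66,000.

Declan first takes $250,000, leaving a balance of $528,000. Declan then takes one-half of the balance ($264,000), for a total of $514,000. The remaining $264,000 passes to the descendants.
The descendants' portion ($264,000) is divided into 2 shares of $132,000: Lena takes $132,000; Marisol's $132,000 share passes to Marisol's issue.
Marisol's share ($132,000) is divided into 2 shares of $66,000: Vance and Tavita each take $66,000.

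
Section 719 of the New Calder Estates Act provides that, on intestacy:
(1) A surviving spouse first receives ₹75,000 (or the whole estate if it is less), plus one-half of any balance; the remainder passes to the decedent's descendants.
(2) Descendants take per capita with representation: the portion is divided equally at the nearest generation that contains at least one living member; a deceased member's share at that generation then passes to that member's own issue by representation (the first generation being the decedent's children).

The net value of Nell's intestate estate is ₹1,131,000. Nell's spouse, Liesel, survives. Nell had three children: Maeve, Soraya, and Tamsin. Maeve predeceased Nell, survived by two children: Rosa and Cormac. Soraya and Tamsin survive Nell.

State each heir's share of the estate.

Liesel first takes ₹75,000, leaving a balance of ₹1,056,000. Liesel then takes one-half of the balance (₹528,000), for a total of ₹603,000. The remaining ₹528,000 passes to the descendants.
The descendants' portion (₹528,000) is divided into 3 shares of ₹176,000: Soraya and Tamsin each take ₹176,000; Maeve's ₹176,000 share passes to Maeve's issue.
Maeve's share (₹176,000) is divided into 2 shares of ₹88,000: Rosa and Cormac each take ₹88,000.

Liesel: ₹603,000; Rosa: ₹88,000; Cormac: ₹88,000; Soraya: ₹176,000; Tamsin: ₹176,000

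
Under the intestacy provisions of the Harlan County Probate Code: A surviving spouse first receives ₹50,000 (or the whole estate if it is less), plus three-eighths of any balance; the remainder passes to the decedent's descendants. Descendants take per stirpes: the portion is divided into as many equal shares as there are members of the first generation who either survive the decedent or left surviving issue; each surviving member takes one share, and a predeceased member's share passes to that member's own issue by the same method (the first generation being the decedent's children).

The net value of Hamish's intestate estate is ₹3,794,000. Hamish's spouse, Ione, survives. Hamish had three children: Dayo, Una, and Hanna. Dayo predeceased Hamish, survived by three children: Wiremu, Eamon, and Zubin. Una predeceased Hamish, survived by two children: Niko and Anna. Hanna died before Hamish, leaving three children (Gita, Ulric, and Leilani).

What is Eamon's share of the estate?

Ione first takes ₹50,000, leaving a balance of ₹3,744,000. Ione then takes three-eighths of the balance (₹1,404,000), for a total of ₹1,454,000. The remaining ₹2,340,000 passes to the descendants.
The descendants' portion (₹2,340,000) is divided into 3 shares of ₹780,000: Dayo's ₹780,000 share passes to Dayo's issue; Una's ₹780,000 share passes to Una's issue; Hanna's ₹780,000 share passes to Hanna's issue.
Dayo's share (₹780,000) is divided into 3 shares of ₹260,000: Wiremu, Eamon, and Zubin each take ₹260,000.
Una's share (₹780,000) is divided into 2 shares of ₹390,000: Niko and Anna each take ₹390,000.
Hanna's share (₹780,000) is divided into 3 shares of ₹260,000: Gita, Ulric, and Leilani each take ₹260,000.

Eamon receives ₹260,000.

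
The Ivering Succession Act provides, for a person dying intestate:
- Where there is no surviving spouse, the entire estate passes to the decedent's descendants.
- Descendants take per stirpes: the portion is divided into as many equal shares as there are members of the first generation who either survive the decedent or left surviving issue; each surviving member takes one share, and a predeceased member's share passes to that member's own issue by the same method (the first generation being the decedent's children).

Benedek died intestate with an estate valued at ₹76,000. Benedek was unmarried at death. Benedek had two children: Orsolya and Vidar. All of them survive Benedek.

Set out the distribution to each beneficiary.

Orsolya: ₹38,000; Vidar: ₹38,000

The entire ₹76,000 passes to the descendants.
That amount (₹76,000) is divided into 2 shares of ₹38,000: Orsolya and Vidar each take ₹38,000.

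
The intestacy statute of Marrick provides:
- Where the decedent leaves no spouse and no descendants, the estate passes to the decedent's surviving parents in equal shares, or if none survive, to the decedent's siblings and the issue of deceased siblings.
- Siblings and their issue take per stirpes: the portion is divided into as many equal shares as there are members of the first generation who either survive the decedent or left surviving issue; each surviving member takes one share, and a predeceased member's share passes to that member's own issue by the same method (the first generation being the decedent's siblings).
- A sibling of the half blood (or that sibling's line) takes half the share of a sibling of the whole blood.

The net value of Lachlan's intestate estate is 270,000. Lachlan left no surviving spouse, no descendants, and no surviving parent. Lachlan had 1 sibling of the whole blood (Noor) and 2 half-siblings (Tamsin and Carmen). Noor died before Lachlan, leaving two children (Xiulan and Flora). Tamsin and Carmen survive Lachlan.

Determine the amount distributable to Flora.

The entire 270,000 passes to the siblings and their issue.
Counting each half-blood sibling's line as half a unit, there are 2 units in 270,000, so one unit is 135,000. Whole-blood lines (Noor) take 135,000 each; half-blood lines (Tamsin and Carmen) take 67,500 each.
Noor's share (135,000) is divided into 2 shares of 67,500: Xiulan and Flora each take 67,500.

Flora receives 67,500.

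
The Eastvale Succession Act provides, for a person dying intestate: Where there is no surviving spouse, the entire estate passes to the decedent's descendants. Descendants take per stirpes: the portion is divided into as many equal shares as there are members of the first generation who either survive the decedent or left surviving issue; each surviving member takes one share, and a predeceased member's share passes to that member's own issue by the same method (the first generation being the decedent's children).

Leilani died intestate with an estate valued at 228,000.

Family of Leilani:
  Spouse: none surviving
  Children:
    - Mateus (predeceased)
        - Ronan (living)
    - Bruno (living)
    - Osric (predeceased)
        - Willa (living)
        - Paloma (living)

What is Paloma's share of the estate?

Paloma receives 38,000.

The entire 228,000 passes to the descendants.
That amount (228,000) is divided into 3 shares of 76,000: Bruno takes 76,000; Mateus's 76,000 share passes to Mateus's issue; Osric's 76,000 share passes to Osric's issue.
Mateus's share (76,000) passes entirely to Ronan.
Osric's share (76,000) is divided into 2 shares of 38,000: Willa and Paloma each take 38,000.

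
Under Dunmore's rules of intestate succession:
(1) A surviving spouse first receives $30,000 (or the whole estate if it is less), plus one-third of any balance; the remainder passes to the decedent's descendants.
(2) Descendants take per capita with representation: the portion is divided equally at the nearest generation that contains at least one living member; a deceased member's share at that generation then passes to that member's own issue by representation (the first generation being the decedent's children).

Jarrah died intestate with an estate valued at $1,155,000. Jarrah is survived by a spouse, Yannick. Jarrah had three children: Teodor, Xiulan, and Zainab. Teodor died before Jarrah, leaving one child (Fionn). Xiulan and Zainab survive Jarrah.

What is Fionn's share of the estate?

Yannick first takes $30,000, leaving a balance of $1,125,000. Yannick then takes one-third of the balance ($375,000), for a total of $405,000. The remaining $750,000 passes to the descendants.
The descendants' portion ($750,000) is divided into 3 shares of $250,000: Xiulan and Zainab each take $250,000; Teodor's $250,000 share passes to Teodor's issue.
Teodor's share ($250,000) passes entirely to Fionn.

Fionn receives $250,000.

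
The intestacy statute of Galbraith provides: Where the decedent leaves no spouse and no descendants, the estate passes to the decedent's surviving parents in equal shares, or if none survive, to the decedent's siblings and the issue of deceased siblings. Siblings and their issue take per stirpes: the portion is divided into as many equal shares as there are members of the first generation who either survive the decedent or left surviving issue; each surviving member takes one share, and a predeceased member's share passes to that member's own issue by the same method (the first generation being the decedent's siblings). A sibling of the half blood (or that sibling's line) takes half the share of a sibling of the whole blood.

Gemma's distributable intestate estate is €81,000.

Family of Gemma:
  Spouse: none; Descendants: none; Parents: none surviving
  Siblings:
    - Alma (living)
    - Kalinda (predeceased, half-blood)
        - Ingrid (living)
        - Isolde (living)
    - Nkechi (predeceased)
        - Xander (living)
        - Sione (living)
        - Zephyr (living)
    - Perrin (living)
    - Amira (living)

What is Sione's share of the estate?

Sione receives €6,000.

The entire €81,000 passes to the siblings and their issue.
Counting each half-blood sibling's line as half a unit, there are 9/2 units in €81,000, so one unit is €18,000. Whole-blood lines (Alma, Nkechi, Perrin, and Amira) take €18,000 each; half-blood lines (Kalinda) take €9,000 each.
Kalinda's share (€9,000) is divided into 2 shares of €4,500: Ingrid and Isolde each take €4,500.
Nkechi's share (€18,000) is divided into 3 shares of €6,000: Xander, Sione, and Zephyr each take €6,000.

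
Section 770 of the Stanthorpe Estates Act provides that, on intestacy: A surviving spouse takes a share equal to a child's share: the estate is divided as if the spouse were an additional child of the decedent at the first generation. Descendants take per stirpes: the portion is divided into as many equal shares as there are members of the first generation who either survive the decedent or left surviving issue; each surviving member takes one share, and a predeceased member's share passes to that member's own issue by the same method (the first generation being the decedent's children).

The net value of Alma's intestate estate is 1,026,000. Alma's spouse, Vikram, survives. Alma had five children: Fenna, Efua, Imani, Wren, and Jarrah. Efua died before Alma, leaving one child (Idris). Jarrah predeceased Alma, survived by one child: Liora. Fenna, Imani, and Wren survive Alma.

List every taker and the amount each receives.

The spouse counts as an additional share at the children's level, so there are 6 primary shares of 171,000. Vikram takes one such share (171,000).
The children's combined portion (855,000) is divided into 5 shares of 171,000: Fenna, Imani, and Wren each take 171,000; Efua's 171,000 share passes to Efua's issue; Jarrah's 171,000 share passes to Jarrah's issue.
Efua's share (171,000) passes entirely to Idris.
Jarrah's share (171,000) passes entirely to Liora.

Vikram: 171,000; Fenna: 171,000; Idris: 171,000; Imani: 171,000; Wren: 171,000; Liora: 171,000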